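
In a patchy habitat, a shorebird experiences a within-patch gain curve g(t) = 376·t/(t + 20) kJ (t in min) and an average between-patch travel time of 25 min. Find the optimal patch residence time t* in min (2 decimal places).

22.36 min

Maximise g(t)/(T+t): set derivative to zero → g'(t)(T+t) = g(t).
g'(t) = 376·20/(t + 20)². Setting 376·20/(t+20)² = 376t/[(t+20)(25+t)] gives 20(25+t) = t(t+20), so t² = 20×25 = 500.
t* = √500 = 22.36 min.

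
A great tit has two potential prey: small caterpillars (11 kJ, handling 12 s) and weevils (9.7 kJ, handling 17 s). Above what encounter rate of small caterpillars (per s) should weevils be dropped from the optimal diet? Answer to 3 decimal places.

0.137 per s

Drop weevils once their profitability E₂/h₂ falls below the rate achievable on small caterpillars alone: E₂/h₂ = λE₁/(1 + λh₁).
Solve for λ: λE₁h₂ = E₂(1 + λh₁) → λ(E₁h₂ − E₂h₁) = E₂ → λ = E₂/(E₁h₂ − E₂h₁).
λ = 9.7/(11×17 − 9.7×12) = 9.7/70.6 = 0.1374 per s.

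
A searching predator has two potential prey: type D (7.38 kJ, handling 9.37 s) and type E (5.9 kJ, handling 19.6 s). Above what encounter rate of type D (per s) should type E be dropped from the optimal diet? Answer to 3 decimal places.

0.066 per s

Drop type E once their profitability E₂/h₂ falls below the rate achievable on type D alone: E₂/h₂ = λE₁/(1 + λh₁).
Solve for λ: λE₁h₂ = E₂(1 + λh₁) → λ(E₁h₂ − E₂h₁) = E₂ → λ = E₂/(E₁h₂ − E₂h₁).
λ = 5.9/(7.38×19.6 − 5.9×9.37) = 5.9/89.36 = 0.06602 per s.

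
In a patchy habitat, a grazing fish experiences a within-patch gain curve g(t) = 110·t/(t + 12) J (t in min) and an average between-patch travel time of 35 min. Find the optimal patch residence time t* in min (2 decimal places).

20.49 min

By the marginal value theorem, leave when the instantaneous gain rate g'(t) equals the habitat-wide average g(t)/(T + t).
g'(t) = 110·12/(t + 12)². Setting 110·12/(t+12)² = 110t/[(t+12)(35+t)] gives 12(35+t) = t(t+12), so t² = 12×35 = 420.
t* = √420 = 20.49 min.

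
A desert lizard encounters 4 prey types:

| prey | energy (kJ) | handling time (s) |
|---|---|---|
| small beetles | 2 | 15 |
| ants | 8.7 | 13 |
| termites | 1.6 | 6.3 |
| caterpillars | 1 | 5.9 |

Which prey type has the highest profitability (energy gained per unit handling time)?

In descending order of E/h:
ants: 8.7/13 = 0.669 kJ/s
termites: 1.6/6.3 = 0.254 kJ/s
caterpillars: 1/5.9 = 0.169 kJ/s
small beetles: 2/15 = 0.133 kJ/s

ants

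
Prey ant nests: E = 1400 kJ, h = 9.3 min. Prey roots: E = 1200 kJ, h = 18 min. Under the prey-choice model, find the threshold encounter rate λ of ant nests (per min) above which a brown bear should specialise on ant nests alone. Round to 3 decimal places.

0.085 per min

Drop roots once their profitability E₂/h₂ falls below the rate achievable on ant nests alone: E₂/h₂ = λE₁/(1 + λh₁).
Solve for λ: λE₁h₂ = E₂(1 + λh₁) → λ(E₁h₂ − E₂h₁) = E₂ → λ = E₂/(E₁h₂ − E₂h₁).
λ = 1200/(1400×18 − 1200×9.3) = 1200/1.404e+04 = 0.08547 per min.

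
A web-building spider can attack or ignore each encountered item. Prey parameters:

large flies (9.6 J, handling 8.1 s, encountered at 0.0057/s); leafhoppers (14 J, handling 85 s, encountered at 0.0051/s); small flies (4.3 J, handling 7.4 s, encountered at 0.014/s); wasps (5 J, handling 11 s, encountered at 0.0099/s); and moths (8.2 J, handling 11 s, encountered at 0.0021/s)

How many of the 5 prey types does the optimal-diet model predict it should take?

E/h in descending order: large flies 1.19, moths 0.745, small flies 0.581, wasps 0.455, leafhoppers 0.165 J/s. The optimal diet is the largest prefix of this list for which every included type satisfies E_i/h_i > R on the types above it.
Rate on top 1: 0.05231. moths: 0.745 > 0.05231 → include.
Rate on top 2: 0.06728. small flies: 0.581 > 0.06728 → include.
Rate on top 3: 0.1127. wasps: 0.455 > 0.1127 → include.
Rate on top 4: 0.1417. leafhoppers: 0.165 > 0.1417 → include.
Optimal diet: large flies, moths, small flies, wasps, leafhoppers — 5 of 5 types.

5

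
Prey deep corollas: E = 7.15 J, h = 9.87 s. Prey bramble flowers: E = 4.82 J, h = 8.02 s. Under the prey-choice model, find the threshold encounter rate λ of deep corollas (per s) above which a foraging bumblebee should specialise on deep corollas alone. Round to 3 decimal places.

0.493 per s

At the threshold, the rate on deep corollas alone equals the profitability of bramble flowers: λ·7.15/(1 + λ·9.87) = 4.82/8.02 = 0.601.
Rearranging, λ(7.15 − 0.601×9.87) = 0.601, so λ = 0.601/1.218 = 0.4934 per s.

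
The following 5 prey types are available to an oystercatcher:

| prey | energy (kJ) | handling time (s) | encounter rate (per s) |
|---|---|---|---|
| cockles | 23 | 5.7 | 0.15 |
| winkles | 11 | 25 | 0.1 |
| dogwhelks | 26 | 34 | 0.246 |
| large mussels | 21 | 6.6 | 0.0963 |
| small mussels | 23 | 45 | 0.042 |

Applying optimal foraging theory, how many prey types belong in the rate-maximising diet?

Rank by E/h (kJ/s): cockles 4.04, large mussels 3.18, dogwhelks 0.765, small mussels 0.511, winkles 0.44. Include each in turn until the next type's E/h falls below the running intake rate.
Rate on top 1: 1.86. large mussels: 3.18 > 1.86 → include.
Rate on top 2: 2.197. dogwhelks: 0.765 < 2.197 → exclude; stop.
Optimal diet: cockles, large mussels — 2 of 5 types.

2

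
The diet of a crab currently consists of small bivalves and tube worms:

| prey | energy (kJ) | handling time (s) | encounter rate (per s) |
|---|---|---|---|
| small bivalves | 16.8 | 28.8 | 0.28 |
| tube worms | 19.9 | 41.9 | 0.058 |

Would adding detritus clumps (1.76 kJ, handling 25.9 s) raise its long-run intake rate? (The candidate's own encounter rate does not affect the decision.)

On small bivalves and tube worms alone, R = ΣλE/(1+Σλh) = 5.858/11.49 = 0.5097 kJ/s.
detritus clumps: E/h = 1.76/25.9 = 0.06795 kJ/s.
Since 0.06795 < R, time spent handling detritus clumps is better spent searching.

No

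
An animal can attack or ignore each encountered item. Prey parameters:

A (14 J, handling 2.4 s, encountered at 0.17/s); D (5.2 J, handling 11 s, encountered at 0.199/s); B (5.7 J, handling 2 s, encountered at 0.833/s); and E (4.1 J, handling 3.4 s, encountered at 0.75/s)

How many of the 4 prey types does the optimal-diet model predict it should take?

2

E/h in descending order: A 5.83, B 2.85, E 1.21, D 0.473 J/s. The optimal diet is the largest prefix of this list for which every included type satisfies E_i/h_i > R on the types above it.
Rate on top 1: 1.69. B: 2.85 > 1.69 → include.
Rate on top 2: 2.319. E: 1.21 < 2.319 → exclude; stop.
Optimal diet: A, B — 2 of 4 types.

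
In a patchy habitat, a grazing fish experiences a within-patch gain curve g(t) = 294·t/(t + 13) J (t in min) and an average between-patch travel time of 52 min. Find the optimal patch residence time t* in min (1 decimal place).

Maximise g(t)/(T+t): set derivative to zero → g'(t)(T+t) = g(t).
g'(t) = 294·13/(t + 13)². Setting 294·13/(t+13)² = 294t/[(t+13)(52+t)] gives 13(52+t) = t(t+13), so t² = 13×52 = 676.
t* = √676 = 26 min.

26.0 min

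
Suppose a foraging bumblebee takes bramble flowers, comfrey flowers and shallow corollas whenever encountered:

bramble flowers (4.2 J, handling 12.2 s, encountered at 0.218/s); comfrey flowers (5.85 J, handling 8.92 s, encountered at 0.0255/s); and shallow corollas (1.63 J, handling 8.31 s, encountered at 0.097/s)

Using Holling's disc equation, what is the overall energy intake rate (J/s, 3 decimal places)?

R = (0.218×4.2 + 0.0255×5.85 + 0.097×1.63) / (1 + 0.218×12.2 + 0.0255×8.92 + 0.097×8.31) = 1.223/4.693 = 0.2606 J/s.

0.261 J/s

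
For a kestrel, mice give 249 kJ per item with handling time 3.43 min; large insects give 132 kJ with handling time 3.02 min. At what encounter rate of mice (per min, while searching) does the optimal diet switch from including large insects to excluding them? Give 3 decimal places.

The zero-one rule: include large insects iff E₂/h₂ > λE₁/(1+λh₁). Equality gives the switch point.
λE₁h₂ = E₂ + λE₂h₁ ⇒ λ = E₂/(E₁h₂ − E₂h₁) = 132/(752 − 452.8) = 0.4411 per min.

0.441 per min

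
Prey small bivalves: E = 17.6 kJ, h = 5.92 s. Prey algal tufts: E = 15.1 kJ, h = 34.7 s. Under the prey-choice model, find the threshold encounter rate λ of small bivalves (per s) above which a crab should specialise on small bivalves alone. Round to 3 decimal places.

0.029 per s

The zero-one rule: include algal tufts iff E₂/h₂ > λE₁/(1+λh₁). Equality gives the switch point.
λE₁h₂ = E₂ + λE₂h₁ ⇒ λ = E₂/(E₁h₂ − E₂h₁) = 15.1/(610.7 − 89.39) = 0.02896 per s.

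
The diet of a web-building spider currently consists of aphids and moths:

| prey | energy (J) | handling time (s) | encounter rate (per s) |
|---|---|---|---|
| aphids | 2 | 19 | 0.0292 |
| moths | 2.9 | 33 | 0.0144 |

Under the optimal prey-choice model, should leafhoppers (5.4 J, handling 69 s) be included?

Current rate: (0.0292×2 + 0.0144×2.9)/(1 + 0.0292×19 + 0.0144×33) = 0.04934 J/s.
Profitability of leafhoppers: 5.4/69 = 0.07826 J/s.
Since 0.07826 > R, including leafhoppers increases the long-run rate.

Yes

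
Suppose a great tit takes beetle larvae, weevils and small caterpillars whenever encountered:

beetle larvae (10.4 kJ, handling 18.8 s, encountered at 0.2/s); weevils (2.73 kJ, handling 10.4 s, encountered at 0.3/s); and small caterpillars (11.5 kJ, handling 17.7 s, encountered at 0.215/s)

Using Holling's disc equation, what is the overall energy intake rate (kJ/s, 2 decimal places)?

0.46 kJ/s

R = (0.2×10.4 + 0.3×2.73 + 0.215×11.5) / (1 + 0.2×18.8 + 0.3×10.4 + 0.215×17.7) = 5.372/11.69 = 0.4597 kJ/s.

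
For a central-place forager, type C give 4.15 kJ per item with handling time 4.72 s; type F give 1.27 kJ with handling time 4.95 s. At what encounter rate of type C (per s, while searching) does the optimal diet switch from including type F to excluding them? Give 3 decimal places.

0.087 per s

The zero-one rule: include type F iff E₂/h₂ > λE₁/(1+λh₁). Equality gives the switch point.
λE₁h₂ = E₂ + λE₂h₁ ⇒ λ = E₂/(E₁h₂ − E₂h₁) = 1.27/(20.54 − 5.994) = 0.0873 per s.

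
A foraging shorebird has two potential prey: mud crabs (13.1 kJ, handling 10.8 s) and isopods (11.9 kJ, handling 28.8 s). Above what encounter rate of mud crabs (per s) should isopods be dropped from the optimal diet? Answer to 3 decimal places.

At the threshold, the rate on mud crabs alone equals the profitability of isopods: λ·13.1/(1 + λ·10.8) = 11.9/28.8 = 0.4132.
Rearranging, λ(13.1 − 0.4132×10.8) = 0.4132, so λ = 0.4132/8.637 = 0.04784 per s.

0.048 per s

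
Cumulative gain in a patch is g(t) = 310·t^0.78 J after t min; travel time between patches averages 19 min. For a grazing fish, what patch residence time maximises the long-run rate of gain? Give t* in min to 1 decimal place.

Optimal t* satisfies g'(t*) = g(t*)/(T + t*).
g'(t) = 0.78·310·t^-0.22. Setting 0.78·310·t^-0.22 = 310·t^0.78/(19+t) gives 0.78(19+t) = t, so 0.22·t = 0.78×19.
t* = 0.78×19/0.22 = 67.36 min.

67.4 min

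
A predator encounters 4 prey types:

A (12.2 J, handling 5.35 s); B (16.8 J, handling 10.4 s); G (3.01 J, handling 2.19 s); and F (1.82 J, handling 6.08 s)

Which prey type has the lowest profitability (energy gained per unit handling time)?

F

In descending order of E/h:
A: 12.2/5.35 = 2.28 J/s
B: 16.8/10.4 = 1.62 J/s
G: 3.01/2.19 = 1.37 J/s
F: 1.82/6.08 = 0.299 J/s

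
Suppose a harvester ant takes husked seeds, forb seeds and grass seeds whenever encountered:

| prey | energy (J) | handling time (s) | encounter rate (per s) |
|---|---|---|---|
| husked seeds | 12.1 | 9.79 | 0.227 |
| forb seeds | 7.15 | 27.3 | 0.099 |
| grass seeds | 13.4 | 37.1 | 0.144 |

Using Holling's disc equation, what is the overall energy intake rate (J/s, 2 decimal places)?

Energy encountered per unit search time: 0.227×12.1 + 0.099×7.15 + 0.144×13.4 = 5.384 J/s.
Handling time per unit search time: 0.227×9.79 + 0.099×27.3 + 0.144×37.1 = 10.27.
Rate = 5.384/(1 + 10.27) = 0.4779 J/s.

0.48 J/s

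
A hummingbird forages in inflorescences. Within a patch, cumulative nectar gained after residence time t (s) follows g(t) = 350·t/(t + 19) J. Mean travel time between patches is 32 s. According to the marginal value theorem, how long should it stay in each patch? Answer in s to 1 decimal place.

24.7 s

By the marginal value theorem, leave when the instantaneous gain rate g'(t) equals the habitat-wide average g(t)/(T + t).
g'(t) = 350·19/(t + 19)². Setting 350·19/(t+19)² = 350t/[(t+19)(32+t)] gives 19(32+t) = t(t+19), so t² = 19×32 = 608.
t* = √608 = 24.66 s.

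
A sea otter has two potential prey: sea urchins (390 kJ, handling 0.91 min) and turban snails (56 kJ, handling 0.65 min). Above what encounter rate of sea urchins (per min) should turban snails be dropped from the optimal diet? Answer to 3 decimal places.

0.276 per min

At the threshold, the rate on sea urchins alone equals the profitability of turban snails: λ·390/(1 + λ·0.91) = 56/0.65 = 86.15.
Rearranging, λ(390 − 86.15×0.91) = 86.15, so λ = 86.15/311.6 = 0.2765 per min.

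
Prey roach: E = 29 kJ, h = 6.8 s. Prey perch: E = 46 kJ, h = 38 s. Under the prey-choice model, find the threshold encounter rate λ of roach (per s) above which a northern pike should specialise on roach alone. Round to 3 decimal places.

0.058 per s

Drop perch once their profitability E₂/h₂ falls below the rate achievable on roach alone: E₂/h₂ = λE₁/(1 + λh₁).
Solve for λ: λE₁h₂ = E₂(1 + λh₁) → λ(E₁h₂ − E₂h₁) = E₂ → λ = E₂/(E₁h₂ − E₂h₁).
λ = 46/(29×38 − 46×6.8) = 46/789.2 = 0.05829 per s.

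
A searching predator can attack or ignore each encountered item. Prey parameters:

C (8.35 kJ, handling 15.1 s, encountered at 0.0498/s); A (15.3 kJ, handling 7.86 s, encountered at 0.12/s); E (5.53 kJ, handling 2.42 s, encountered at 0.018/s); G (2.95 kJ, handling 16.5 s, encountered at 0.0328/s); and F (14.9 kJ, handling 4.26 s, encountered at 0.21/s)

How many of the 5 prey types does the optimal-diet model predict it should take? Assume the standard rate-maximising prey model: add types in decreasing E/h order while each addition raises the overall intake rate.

E/h in descending order: F 3.5, E 2.29, A 1.95, C 0.553, G 0.179 kJ/s. The optimal diet is the largest prefix of this list for which every included type satisfies E_i/h_i > R on the types above it.
Rate on top 1: 1.652. E: 2.29 > 1.652 → include.
Rate on top 2: 1.666. A: 1.95 > 1.666 → include.
Rate on top 3: 1.758. C: 0.553 < 1.758 → exclude; stop.
Optimal diet: F, E, A — 3 of 5 types.

3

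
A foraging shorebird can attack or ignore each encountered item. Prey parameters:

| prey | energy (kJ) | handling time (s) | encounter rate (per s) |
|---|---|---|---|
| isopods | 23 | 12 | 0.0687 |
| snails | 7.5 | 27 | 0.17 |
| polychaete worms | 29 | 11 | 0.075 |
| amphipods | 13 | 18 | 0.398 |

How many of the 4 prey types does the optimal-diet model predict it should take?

Profitabilities (E/h, kJ/s): polychaete worms 2.64, isopods 1.92, amphipods 0.722, snails 0.278. Add prey in this order while the next type's profitability exceeds the intake rate on those already taken.
Rate on top 1: 1.192. isopods: 1.92 > 1.192 → include.
Rate on top 2: 1.417. amphipods: 0.722 < 1.417 → exclude; stop.
Optimal diet: polychaete worms, isopods — 2 of 4 types.

2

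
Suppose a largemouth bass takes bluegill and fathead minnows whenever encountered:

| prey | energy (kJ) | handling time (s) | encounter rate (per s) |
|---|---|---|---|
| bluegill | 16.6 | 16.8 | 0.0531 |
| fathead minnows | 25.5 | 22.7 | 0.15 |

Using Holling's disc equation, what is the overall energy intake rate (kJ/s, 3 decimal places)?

0.889 kJ/s

Energy encountered per unit search time: 0.0531×16.6 + 0.15×25.5 = 4.706 kJ/s.
Handling time per unit search time: 0.0531×16.8 + 0.15×22.7 = 4.297.
Rate = 4.706/(1 + 4.297) = 0.8885 kJ/s.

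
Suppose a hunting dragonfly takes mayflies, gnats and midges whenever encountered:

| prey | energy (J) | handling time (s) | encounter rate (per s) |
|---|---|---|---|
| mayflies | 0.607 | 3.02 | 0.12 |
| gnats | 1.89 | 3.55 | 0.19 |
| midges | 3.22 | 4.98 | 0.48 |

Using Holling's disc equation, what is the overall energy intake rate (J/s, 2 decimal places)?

0.45 J/s

Energy encountered per unit search time: 0.12×0.607 + 0.19×1.89 + 0.48×3.22 = 1.978 J/s.
Handling time per unit search time: 0.12×3.02 + 0.19×3.55 + 0.48×4.98 = 3.427.
Rate = 1.978/(1 + 3.427) = 0.4467 J/s.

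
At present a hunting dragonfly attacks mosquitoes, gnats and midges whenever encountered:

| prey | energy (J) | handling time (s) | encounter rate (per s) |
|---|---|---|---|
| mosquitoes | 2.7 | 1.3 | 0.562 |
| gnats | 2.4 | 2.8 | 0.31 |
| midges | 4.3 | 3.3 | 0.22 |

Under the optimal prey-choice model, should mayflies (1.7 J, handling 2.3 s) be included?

No

Intake rate on the current diet: R = (0.562×2.7 + 0.31×2.4 + 0.22×4.3) / (1 + 0.562×1.3 + 0.31×2.8 + 0.22×3.3) = 3.207/3.325 = 0.9647 J/s.
mayflies: E/h = 1.7/2.3 = 0.7391 J/s.
Since 0.7391 < R, time spent handling mayflies is better spent searching.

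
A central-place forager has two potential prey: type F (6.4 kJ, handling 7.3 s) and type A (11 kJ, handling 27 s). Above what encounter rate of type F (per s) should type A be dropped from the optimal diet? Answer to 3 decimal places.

At the threshold, the rate on type F alone equals the profitability of type A: λ·6.4/(1 + λ·7.3) = 11/27 = 0.4074.
Rearranging, λ(6.4 − 0.4074×7.3) = 0.4074, so λ = 0.4074/3.426 = 0.1189 per s.

0.119 per s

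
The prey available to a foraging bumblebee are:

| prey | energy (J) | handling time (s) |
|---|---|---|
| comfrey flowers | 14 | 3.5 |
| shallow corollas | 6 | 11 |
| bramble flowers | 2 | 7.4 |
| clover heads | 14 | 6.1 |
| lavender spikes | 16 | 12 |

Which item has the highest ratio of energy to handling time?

comfrey flowers

In descending order of E/h:
comfrey flowers: 14/3.5 = 4 J/s
clover heads: 14/6.1 = 2.3 J/s
lavender spikes: 16/12 = 1.33 J/s
shallow corollas: 6/11 = 0.545 J/s
bramble flowers: 2/7.4 = 0.27 J/s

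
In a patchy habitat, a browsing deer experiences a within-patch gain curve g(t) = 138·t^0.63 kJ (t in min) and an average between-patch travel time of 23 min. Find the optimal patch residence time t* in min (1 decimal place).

39.2 min

By the marginal value theorem, leave when the instantaneous gain rate g'(t) equals the habitat-wide average g(t)/(T + t).
g'(t) = 0.63·138·t^-0.37. Setting 0.63·138·t^-0.37 = 138·t^0.63/(23+t) gives 0.63(23+t) = t, so 0.37·t = 0.63×23.
t* = 0.63×23/0.37 = 39.16 min.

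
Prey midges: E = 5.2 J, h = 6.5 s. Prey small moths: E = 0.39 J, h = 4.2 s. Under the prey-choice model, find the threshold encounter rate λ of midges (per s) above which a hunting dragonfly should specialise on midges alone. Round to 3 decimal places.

0.020 per s

The zero-one rule: include small moths iff E₂/h₂ > λE₁/(1+λh₁). Equality gives the switch point.
λE₁h₂ = E₂ + λE₂h₁ ⇒ λ = E₂/(E₁h₂ − E₂h₁) = 0.39/(21.84 − 2.535) = 0.0202 per s.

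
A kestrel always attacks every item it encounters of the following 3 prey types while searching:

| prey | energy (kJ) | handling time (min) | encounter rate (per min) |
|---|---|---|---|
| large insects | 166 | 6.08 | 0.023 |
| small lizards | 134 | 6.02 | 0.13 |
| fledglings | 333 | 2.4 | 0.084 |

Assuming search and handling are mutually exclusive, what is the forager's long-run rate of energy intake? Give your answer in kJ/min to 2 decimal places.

23.17 kJ/min

R = (0.023×166 + 0.13×134 + 0.084×333) / (1 + 0.023×6.08 + 0.13×6.02 + 0.084×2.4) = 49.21/2.124 = 23.17 kJ/min.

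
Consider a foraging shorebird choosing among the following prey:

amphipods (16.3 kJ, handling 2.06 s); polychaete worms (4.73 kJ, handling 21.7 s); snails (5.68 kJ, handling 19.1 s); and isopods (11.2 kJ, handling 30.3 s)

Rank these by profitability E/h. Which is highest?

Profitability E/h (kJ/s): amphipods = 16.3/2.06 = 7.91, polychaete worms = 4.73/21.7 = 0.218, snails = 5.68/19.1 = 0.297, isopods = 11.2/30.3 = 0.37.
Ranked: amphipods > isopods > snails > polychaete worms.

amphipods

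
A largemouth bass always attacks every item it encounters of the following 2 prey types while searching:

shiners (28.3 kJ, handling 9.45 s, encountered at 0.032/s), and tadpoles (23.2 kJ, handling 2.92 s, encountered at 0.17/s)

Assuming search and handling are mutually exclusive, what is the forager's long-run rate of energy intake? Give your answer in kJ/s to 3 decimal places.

2.696 kJ/s

Energy encountered per unit search time: 0.032×28.3 + 0.17×23.2 = 4.85 kJ/s.
Handling time per unit search time: 0.032×9.45 + 0.17×2.92 = 0.7988.
Rate = 4.85/(1 + 0.7988) = 2.696 kJ/s.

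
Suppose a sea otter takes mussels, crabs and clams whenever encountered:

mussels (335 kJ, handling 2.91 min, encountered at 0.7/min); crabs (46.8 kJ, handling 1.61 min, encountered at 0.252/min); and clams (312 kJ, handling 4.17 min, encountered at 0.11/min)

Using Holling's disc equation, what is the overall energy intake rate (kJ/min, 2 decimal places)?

71.93 kJ/min

Energy encountered per unit search time: 0.7×335 + 0.252×46.8 + 0.11×312 = 280.6 kJ/min.
Handling time per unit search time: 0.7×2.91 + 0.252×1.61 + 0.11×4.17 = 2.901.
Rate = 280.6/(1 + 2.901) = 71.93 kJ/min.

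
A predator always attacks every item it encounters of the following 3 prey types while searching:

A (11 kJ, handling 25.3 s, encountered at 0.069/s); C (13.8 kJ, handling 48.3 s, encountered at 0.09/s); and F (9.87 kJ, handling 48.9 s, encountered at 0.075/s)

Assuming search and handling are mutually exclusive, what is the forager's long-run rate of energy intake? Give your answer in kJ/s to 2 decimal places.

0.25 kJ/s

Energy encountered per unit search time: 0.069×11 + 0.09×13.8 + 0.075×9.87 = 2.741 kJ/s.
Handling time per unit search time: 0.069×25.3 + 0.09×48.3 + 0.075×48.9 = 9.76.
Rate = 2.741/(1 + 9.76) = 0.2548 kJ/s.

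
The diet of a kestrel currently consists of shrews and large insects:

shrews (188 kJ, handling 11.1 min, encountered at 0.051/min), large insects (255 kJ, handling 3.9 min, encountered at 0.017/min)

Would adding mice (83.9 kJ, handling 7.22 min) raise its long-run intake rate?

Current rate: (0.051×188 + 0.017×255)/(1 + 0.051×11.1 + 0.017×3.9) = 8.529 kJ/min.
mice: E/h = 83.9/7.22 = 11.62 kJ/min.
11.62 > 8.529, so adding mice raises the average — include it.

Yes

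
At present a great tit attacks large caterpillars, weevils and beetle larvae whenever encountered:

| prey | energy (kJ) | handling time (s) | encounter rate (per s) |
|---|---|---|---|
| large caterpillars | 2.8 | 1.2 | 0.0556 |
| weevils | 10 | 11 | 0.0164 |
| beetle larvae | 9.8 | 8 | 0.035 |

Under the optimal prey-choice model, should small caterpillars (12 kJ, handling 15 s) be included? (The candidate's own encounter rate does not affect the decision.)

Yes

On large caterpillars, weevils and beetle larvae alone, R = ΣλE/(1+Σλh) = 0.6627/1.527 = 0.4339 kJ/s.
Profitability of small caterpillars: 12/15 = 0.8 kJ/s.
0.8 > 0.4339, so adding small caterpillars raises the average — include it.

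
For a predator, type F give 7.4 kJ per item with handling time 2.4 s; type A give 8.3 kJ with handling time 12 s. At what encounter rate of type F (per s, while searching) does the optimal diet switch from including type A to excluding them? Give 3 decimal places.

0.120 per s

At the threshold, the rate on type F alone equals the profitability of type A: λ·7.4/(1 + λ·2.4) = 8.3/12 = 0.6917.
Rearranging, λ(7.4 − 0.6917×2.4) = 0.6917, so λ = 0.6917/5.74 = 0.1205 per s.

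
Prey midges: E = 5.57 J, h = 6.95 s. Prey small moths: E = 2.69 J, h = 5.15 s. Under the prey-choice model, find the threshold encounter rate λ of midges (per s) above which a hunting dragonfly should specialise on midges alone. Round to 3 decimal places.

The zero-one rule: include small moths iff E₂/h₂ > λE₁/(1+λh₁). Equality gives the switch point.
λE₁h₂ = E₂ + λE₂h₁ ⇒ λ = E₂/(E₁h₂ − E₂h₁) = 2.69/(28.69 − 18.7) = 0.2693 per s.

0.269 per s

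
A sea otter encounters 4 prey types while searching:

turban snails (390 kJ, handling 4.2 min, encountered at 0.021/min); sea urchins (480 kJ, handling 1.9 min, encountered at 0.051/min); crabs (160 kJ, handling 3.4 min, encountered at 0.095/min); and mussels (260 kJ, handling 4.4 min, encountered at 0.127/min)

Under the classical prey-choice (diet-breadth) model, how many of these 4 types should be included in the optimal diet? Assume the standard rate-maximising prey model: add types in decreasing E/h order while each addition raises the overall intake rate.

4

Rank by E/h (kJ/min): sea urchins 253, turban snails 92.9, mussels 59.1, crabs 47.1. Include each in turn until the next type's E/h falls below the running intake rate.
Rate on top 1: 22.32. turban snails: 92.9 > 22.32 → include.
Rate on top 2: 27.57. mussels: 59.1 > 27.57 → include.
Rate on top 3: 37.67. crabs: 47.1 > 37.67 → include.
Optimal diet: sea urchins, turban snails, mussels, crabs — 4 of 4 types.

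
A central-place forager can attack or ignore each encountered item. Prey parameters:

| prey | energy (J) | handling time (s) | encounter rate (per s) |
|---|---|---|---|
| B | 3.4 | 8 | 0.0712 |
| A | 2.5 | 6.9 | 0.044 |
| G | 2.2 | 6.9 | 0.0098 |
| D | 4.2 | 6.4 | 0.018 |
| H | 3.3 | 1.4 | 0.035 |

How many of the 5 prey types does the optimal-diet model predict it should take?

5

Profitabilities (E/h, J/s): H 2.36, D 0.656, B 0.425, A 0.362, G 0.319. Add prey in this order while the next type's profitability exceeds the intake rate on those already taken.
Rate on top 1: 0.1101. D: 0.656 > 0.1101 → include.
Rate on top 2: 0.1641. B: 0.425 > 0.1641 → include.
Rate on top 3: 0.2498. A: 0.362 > 0.2498 → include.
Rate on top 4: 0.2666. G: 0.319 > 0.2666 → include.
Optimal diet: H, D, B, A, G — 5 of 5 types.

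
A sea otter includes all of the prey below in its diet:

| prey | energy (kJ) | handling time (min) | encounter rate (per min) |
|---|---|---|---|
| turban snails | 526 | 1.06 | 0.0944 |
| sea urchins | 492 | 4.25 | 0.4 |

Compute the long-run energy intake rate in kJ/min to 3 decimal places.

Energy encountered per unit search time: 0.0944×526 + 0.4×492 = 246.5 kJ/min.
Handling time per unit search time: 0.0944×1.06 + 0.4×4.25 = 1.8.
Rate = 246.5/(1 + 1.8) = 88.02 kJ/min.

88.017 kJ/min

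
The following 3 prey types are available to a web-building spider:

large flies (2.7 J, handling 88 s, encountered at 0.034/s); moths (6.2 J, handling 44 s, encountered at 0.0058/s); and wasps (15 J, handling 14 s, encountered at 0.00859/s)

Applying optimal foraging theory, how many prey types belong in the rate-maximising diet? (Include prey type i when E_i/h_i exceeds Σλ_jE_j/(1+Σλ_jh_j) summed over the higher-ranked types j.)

Rank by E/h (J/s): wasps 1.07, moths 0.141, large flies 0.0307. Include each in turn until the next type's E/h falls below the running intake rate.
Rate on top 1: 0.115. moths: 0.141 > 0.115 → include.
Rate on top 2: 0.1198. large flies: 0.0307 < 0.1198 → exclude; stop.
Optimal diet: wasps, moths — 2 of 3 types.

2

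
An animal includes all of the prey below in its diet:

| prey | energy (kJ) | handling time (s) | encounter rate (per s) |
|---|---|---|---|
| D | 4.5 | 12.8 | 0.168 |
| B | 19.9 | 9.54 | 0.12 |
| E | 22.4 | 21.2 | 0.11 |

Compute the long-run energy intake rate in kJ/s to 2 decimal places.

0.85 kJ/s

R = (0.168×4.5 + 0.12×19.9 + 0.11×22.4) / (1 + 0.168×12.8 + 0.12×9.54 + 0.11×21.2) = 5.608/6.627 = 0.8462 kJ/s.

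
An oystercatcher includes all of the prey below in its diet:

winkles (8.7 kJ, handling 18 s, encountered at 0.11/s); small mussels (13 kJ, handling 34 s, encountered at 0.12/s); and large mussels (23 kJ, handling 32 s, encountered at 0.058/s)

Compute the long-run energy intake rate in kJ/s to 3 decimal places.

R = Σλ_iE_i / (1 + Σλ_ih_i)
Numerator: 0.11×8.7 + 0.12×13 + 0.058×23 = 3.851
Denominator: 1 + 0.11×18 + 0.12×34 + 0.058×32 = 8.916
R = 3.851/8.916 = 0.4319 kJ/s

0.432 kJ/s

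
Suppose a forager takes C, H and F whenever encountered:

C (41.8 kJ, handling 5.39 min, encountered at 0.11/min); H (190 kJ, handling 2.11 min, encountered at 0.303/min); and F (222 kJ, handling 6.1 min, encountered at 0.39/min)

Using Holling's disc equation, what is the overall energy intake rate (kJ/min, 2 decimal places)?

R = Σλ_iE_i / (1 + Σλ_ih_i)
Numerator: 0.11×41.8 + 0.303×190 + 0.39×222 = 148.7
Denominator: 1 + 0.11×5.39 + 0.303×2.11 + 0.39×6.1 = 4.611
R = 148.7/4.611 = 32.26 kJ/min

32.26 kJ/min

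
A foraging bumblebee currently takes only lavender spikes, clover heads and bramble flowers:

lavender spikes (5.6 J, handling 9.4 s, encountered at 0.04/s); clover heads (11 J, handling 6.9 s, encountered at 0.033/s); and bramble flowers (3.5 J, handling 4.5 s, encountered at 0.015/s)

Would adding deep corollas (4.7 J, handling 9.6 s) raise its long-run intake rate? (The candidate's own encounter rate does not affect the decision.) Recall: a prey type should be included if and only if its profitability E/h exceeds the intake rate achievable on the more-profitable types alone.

Yes

Intake rate on the current diet: R = (0.04×5.6 + 0.033×11 + 0.015×3.5) / (1 + 0.04×9.4 + 0.033×6.9 + 0.015×4.5) = 0.6395/1.671 = 0.3827 J/s.
Profitability of deep corollas: 4.7/9.6 = 0.4896 J/s.
0.4896 > 0.3827, so adding deep corollas raises the average — include it.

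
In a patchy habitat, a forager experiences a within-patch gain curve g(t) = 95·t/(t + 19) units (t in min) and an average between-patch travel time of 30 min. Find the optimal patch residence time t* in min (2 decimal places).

23.87 min

Optimal t* satisfies g'(t*) = g(t*)/(T + t*).
g'(t) = 95·19/(t + 19)². Setting 95·19/(t+19)² = 95t/[(t+19)(30+t)] gives 19(30+t) = t(t+19), so t² = 19×30 = 570.
t* = √570 = 23.87 min.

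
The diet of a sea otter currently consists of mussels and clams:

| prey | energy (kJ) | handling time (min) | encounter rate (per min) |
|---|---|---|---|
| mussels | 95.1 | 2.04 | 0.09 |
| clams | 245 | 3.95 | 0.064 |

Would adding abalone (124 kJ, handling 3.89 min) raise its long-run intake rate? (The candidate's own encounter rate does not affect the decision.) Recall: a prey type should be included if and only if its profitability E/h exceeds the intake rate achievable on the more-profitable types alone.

Yes

Current rate: (0.09×95.1 + 0.064×245)/(1 + 0.09×2.04 + 0.064×3.95) = 16.87 kJ/min.
Profitability of abalone: 124/3.89 = 31.88 kJ/min.
31.88 > 16.87, so adding abalone raises the average — include it.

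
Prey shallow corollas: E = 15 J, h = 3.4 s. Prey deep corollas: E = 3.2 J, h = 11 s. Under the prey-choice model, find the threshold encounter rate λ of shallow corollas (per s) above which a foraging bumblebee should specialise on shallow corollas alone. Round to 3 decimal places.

0.021 per s

At the threshold, the rate on shallow corollas alone equals the profitability of deep corollas: λ·15/(1 + λ·3.4) = 3.2/11 = 0.2909.
Rearranging, λ(15 − 0.2909×3.4) = 0.2909, so λ = 0.2909/14.01 = 0.02076 per s.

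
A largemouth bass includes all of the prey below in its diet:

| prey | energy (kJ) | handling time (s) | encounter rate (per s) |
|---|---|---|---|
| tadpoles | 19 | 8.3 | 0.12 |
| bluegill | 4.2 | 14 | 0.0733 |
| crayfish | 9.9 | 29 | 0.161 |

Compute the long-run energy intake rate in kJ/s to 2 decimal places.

0.54 kJ/s

Energy encountered per unit search time: 0.12×19 + 0.0733×4.2 + 0.161×9.9 = 4.182 kJ/s.
Handling time per unit search time: 0.12×8.3 + 0.0733×14 + 0.161×29 = 6.691.
Rate = 4.182/(1 + 6.691) = 0.5437 kJ/s.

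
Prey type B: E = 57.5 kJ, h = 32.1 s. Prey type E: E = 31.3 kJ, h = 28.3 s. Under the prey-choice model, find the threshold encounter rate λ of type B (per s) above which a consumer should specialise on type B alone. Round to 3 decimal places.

0.050 per s

At the threshold, the rate on type B alone equals the profitability of type E: λ·57.5/(1 + λ·32.1) = 31.3/28.3 = 1.106.
Rearranging, λ(57.5 − 1.106×32.1) = 1.106, so λ = 1.106/22 = 0.05028 per s.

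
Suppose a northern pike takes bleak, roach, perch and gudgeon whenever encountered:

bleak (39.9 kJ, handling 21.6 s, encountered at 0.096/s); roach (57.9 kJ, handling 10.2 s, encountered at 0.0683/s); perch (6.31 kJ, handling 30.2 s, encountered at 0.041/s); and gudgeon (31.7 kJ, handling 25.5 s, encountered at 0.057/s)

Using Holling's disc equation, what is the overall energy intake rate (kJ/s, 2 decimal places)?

1.52 kJ/s

R = Σλ_iE_i / (1 + Σλ_ih_i)
Numerator: 0.096×39.9 + 0.0683×57.9 + 0.041×6.31 + 0.057×31.7 = 9.851
Denominator: 1 + 0.096×21.6 + 0.0683×10.2 + 0.041×30.2 + 0.057×25.5 = 6.462
R = 9.851/6.462 = 1.524 kJ/s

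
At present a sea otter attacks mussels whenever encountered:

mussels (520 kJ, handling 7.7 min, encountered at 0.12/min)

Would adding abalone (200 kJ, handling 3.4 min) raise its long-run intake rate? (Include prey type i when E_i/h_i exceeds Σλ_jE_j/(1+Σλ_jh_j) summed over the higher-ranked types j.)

Yes

Current rate: (0.12×520)/(1 + 0.12×7.7) = 32.43 kJ/min.
abalone: E/h = 200/3.4 = 58.82 kJ/min.
Since 58.82 > R, including abalone increases the long-run rate.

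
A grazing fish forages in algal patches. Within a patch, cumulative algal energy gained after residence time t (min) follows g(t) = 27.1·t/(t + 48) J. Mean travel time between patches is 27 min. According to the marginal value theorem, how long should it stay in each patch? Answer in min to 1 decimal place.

36.0 min

By the marginal value theorem, leave when the instantaneous gain rate g'(t) equals the habitat-wide average g(t)/(T + t).
g'(t) = 27.1·48/(t + 48)². Setting 27.1·48/(t+48)² = 27.1t/[(t+48)(27+t)] gives 48(27+t) = t(t+48), so t² = 48×27 = 1296.
t* = √1296 = 36 min.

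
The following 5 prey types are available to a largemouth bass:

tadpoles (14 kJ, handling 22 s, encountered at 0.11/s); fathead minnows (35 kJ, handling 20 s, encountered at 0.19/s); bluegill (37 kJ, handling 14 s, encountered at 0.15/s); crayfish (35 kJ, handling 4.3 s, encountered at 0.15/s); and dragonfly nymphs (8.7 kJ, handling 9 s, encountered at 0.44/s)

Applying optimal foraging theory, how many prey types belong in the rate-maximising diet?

1

E/h in descending order: crayfish 8.14, bluegill 2.64, fathead minnows 1.75, dragonfly nymphs 0.967, tadpoles 0.636 kJ/s. The optimal diet is the largest prefix of this list for which every included type satisfies E_i/h_i > R on the types above it.
Rate on top 1: 3.191. bluegill: 2.64 < 3.191 → exclude; stop.
Optimal diet: crayfish — 1 of 5 types.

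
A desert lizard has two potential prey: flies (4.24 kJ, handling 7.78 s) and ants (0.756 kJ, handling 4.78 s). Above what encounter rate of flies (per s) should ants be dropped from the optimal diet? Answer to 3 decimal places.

The zero-one rule: include ants iff E₂/h₂ > λE₁/(1+λh₁). Equality gives the switch point.
λE₁h₂ = E₂ + λE₂h₁ ⇒ λ = E₂/(E₁h₂ − E₂h₁) = 0.756/(20.27 − 5.882) = 0.05255 per s.

0.053 per s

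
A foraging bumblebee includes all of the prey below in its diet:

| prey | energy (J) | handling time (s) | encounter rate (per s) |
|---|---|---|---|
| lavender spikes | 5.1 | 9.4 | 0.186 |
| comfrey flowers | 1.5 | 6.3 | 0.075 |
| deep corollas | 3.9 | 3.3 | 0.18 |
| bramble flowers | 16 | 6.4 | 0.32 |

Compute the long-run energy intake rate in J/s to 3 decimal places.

1.174 J/s

Energy encountered per unit search time: 0.186×5.1 + 0.075×1.5 + 0.18×3.9 + 0.32×16 = 6.883 J/s.
Handling time per unit search time: 0.186×9.4 + 0.075×6.3 + 0.18×3.3 + 0.32×6.4 = 4.863.
Rate = 6.883/(1 + 4.863) = 1.174 J/s.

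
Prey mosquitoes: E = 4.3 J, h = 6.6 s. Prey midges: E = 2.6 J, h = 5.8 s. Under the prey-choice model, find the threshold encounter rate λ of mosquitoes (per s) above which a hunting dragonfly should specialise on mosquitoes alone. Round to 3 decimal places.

Drop midges once their profitability E₂/h₂ falls below the rate achievable on mosquitoes alone: E₂/h₂ = λE₁/(1 + λh₁).
Solve for λ: λE₁h₂ = E₂(1 + λh₁) → λ(E₁h₂ − E₂h₁) = E₂ → λ = E₂/(E₁h₂ − E₂h₁).
λ = 2.6/(4.3×5.8 − 2.6×6.6) = 2.6/7.78 = 0.3342 per s.

0.334 per s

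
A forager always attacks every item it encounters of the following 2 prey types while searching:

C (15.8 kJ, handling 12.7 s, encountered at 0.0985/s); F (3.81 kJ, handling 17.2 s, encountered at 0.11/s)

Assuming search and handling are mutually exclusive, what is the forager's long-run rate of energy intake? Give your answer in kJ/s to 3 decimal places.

Energy encountered per unit search time: 0.0985×15.8 + 0.11×3.81 = 1.975 kJ/s.
Handling time per unit search time: 0.0985×12.7 + 0.11×17.2 = 3.143.
Rate = 1.975/(1 + 3.143) = 0.4768 kJ/s.

0.477 kJ/s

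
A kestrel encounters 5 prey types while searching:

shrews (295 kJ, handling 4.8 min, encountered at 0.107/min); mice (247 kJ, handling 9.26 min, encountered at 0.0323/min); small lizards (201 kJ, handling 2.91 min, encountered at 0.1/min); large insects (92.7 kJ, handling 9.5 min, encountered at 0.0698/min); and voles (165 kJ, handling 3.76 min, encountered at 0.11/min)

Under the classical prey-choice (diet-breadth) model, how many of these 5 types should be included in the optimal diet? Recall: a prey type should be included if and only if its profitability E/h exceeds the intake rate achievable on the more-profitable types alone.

3

Rank by E/h (kJ/min): small lizards 69.1, shrews 61.5, voles 43.9, mice 26.7, large insects 9.76. Include each in turn until the next type's E/h falls below the running intake rate.
Rate on top 1: 15.57. shrews: 61.5 > 15.57 → include.
Rate on top 2: 28.63. voles: 43.9 > 28.63 → include.
Rate on top 3: 31.47. mice: 26.7 < 31.47 → exclude; stop.
Optimal diet: small lizards, shrews, voles — 3 of 5 types.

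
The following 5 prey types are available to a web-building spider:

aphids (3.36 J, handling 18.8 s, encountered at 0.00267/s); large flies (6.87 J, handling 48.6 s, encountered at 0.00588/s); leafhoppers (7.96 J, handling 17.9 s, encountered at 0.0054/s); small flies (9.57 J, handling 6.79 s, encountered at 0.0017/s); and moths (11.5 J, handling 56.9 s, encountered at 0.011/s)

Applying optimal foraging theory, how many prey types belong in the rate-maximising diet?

Rank by E/h (J/s): small flies 1.41, leafhoppers 0.445, moths 0.202, aphids 0.179, large flies 0.141. Include each in turn until the next type's E/h falls below the running intake rate.
Rate on top 1: 0.01608. leafhoppers: 0.445 > 0.01608 → include.
Rate on top 2: 0.05347. moths: 0.202 > 0.05347 → include.
Rate on top 3: 0.1071. aphids: 0.179 > 0.1071 → include.
Rate on top 4: 0.1091. large flies: 0.141 > 0.1091 → include.
Optimal diet: small flies, leafhoppers, moths, aphids, large flies — 5 of 5 types.

5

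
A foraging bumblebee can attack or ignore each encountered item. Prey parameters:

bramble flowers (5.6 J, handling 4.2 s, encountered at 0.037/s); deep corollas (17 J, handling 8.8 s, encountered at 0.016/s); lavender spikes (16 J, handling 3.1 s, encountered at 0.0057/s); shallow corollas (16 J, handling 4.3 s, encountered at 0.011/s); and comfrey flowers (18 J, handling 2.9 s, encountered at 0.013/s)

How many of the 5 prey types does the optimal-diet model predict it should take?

5

E/h in descending order: comfrey flowers 6.21, lavender spikes 5.16, shallow corollas 3.72, deep corollas 1.93, bramble flowers 1.33 J/s. The optimal diet is the largest prefix of this list for which every included type satisfies E_i/h_i > R on the types above it.
Rate on top 1: 0.2255. lavender spikes: 5.16 > 0.2255 → include.
Rate on top 2: 0.3081. shallow corollas: 3.72 > 0.3081 → include.
Rate on top 3: 0.4545. deep corollas: 1.93 > 0.4545 → include.
Rate on top 4: 0.6218. bramble flowers: 1.33 > 0.6218 → include.
Optimal diet: comfrey flowers, lavender spikes, shallow corollas, deep corollas, bramble flowers — 5 of 5 types.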